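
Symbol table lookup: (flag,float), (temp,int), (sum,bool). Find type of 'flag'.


Lookup 'flag' → type float


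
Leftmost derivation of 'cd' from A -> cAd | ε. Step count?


Derivation: A => cAd => cd
Steps: 2


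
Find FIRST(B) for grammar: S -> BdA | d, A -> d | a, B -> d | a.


Per alternative of B: FIRST(d) = {d}; FIRST(a) = {a}
FIRST(B) = {a, d}


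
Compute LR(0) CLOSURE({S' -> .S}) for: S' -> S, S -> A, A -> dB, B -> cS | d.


Start: S' -> .S
For each item with dot before a nonterminal B, add B -> .γ for every B-production
Closure: [S' -> .S, S -> .A, A -> .dB]


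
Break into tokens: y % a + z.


Scan left to right, longest-match per lexeme
Tokens: ID(y), OP(%), ID(a), OP(+), ID(z)


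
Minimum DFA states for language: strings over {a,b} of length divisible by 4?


Track length mod 4: states 0..3, accept at 0
Minimal DFA: 4 states


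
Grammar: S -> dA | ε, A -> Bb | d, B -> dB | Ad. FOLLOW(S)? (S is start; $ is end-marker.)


$ ∈ FOLLOW(S). For each A -> αBβ: add FIRST(β)\{ε} to FOLLOW(B); if β nullable, add FOLLOW(A).
FOLLOW(S) = {$}


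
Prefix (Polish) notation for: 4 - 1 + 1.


left-to-right (same/higher precedence on left): tree is (+ (- 4 1) 1)
Prefix: + - 4 1 1


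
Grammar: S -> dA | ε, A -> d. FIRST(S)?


Per alternative of S: FIRST(dA) = {d}; FIRST(ε) = {ε}
FIRST(S) = {d, ε}


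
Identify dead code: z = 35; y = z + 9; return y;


z is read by y's definition; y is returned
No dead code


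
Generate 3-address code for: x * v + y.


Break into single-operator statements:
t1 = x * v
t2 = t1 + y


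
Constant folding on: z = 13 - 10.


13 - 10 = 3 at compile time
Optimized: z = 3


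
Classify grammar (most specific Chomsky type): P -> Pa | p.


Left-linear: every RHS is a terminal or one nonterminal followed by a terminal
Classification: Type 3 (Regular)


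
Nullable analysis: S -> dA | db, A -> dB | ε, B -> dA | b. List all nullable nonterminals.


A nonterminal is nullable iff some alternative derives ε (directly, or every symbol in it is nullable)
Nullable: {A}


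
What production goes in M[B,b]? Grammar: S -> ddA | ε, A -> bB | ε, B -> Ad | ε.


For [B, b]: 'b' ∈ FIRST(Ad)
Entry: B -> Ad


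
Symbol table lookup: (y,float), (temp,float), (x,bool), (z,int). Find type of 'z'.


Lookup 'z' → type int


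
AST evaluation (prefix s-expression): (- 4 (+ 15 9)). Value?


Evaluate inner: (+ 15 9) = 24
Evaluate root: (- 4 24) = -20
Result: -20


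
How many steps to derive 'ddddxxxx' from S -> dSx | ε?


Derivation: S => dSx => ddSxx => dddSxxx => ddddSxxxx => ddddxxxx
Steps: 5


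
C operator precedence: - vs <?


'-' is additive (level 9); '<' is relational (level 7)
Higher level binds tighter
'-' has higher precedence than '<'


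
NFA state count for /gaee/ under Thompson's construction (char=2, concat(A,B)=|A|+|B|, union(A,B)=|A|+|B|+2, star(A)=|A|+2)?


Syntax tree has 4 char leaf(s), 0 union(s), 0 star(s)
chars contribute 4×2 = 8; each union adds +2; each star adds +2
Total: 8 + 0 + 0 = 8 states


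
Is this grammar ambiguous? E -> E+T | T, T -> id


precedence layered via separate nonterminal T: deterministic
Unambiguous


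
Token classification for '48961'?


Pattern: digits only
Type: INTEGER_LITERAL


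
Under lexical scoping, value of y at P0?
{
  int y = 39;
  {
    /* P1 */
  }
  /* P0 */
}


y declared in the same block as P0
y = 39


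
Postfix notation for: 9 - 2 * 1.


* has higher precedence, evaluate 2*1 first
Postfix: 9 2 1 * -


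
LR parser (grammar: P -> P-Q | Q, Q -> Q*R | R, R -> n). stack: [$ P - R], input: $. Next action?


'R' (not preceded by Q*) is the handle for Q -> R
Action: reduce (Q -> R)


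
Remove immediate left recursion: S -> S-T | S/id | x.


Left-recursive alternatives: S-T, S/id; non-recursive: x
Introduce S': S -> xS', S' -> -TS' | /idS' | ε


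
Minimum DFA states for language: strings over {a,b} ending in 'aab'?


Track the longest suffix of input matching a prefix of 'aab': 4 classes (prefixes of length 0..3)
Minimal DFA: 4 states


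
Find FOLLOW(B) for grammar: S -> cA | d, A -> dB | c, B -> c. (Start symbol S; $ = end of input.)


$ ∈ FOLLOW(S). For each A -> αBβ: add FIRST(β)\{ε} to FOLLOW(B); if β nullable, add FOLLOW(A).
FOLLOW(B) = {$}


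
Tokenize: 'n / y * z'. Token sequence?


Scan left to right, longest-match per lexeme
Tokens: ID(n), OP(/), ID(y), OP(*), ID(z)


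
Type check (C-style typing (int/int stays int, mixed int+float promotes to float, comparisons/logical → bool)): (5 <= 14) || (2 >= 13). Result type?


Operand types: bool || bool
Rule: logical operators take bool operands and yield bool
Result type: bool


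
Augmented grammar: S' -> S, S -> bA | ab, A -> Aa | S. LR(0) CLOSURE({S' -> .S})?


Start: S' -> .S
For each item with dot before a nonterminal B, add B -> .γ for every B-production
Closure: [S' -> .S, S -> .bA, S -> .ab]


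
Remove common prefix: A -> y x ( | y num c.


Common prefix: 'y'
Factored: A -> y A', A' -> x ( | num c


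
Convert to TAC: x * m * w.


Break into single-operator statements:
t1 = x * m
t2 = t1 * w


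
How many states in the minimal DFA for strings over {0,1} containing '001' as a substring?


KMP-style automaton: 3 progress states + 1 absorbing accept = 4
Minimal DFA: 4 states


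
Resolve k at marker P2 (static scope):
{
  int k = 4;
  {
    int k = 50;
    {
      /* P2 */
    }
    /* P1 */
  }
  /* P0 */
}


P2's block does not declare k; resolves to the enclosing declaration at depth 1
k = 50


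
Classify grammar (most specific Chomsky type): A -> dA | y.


Right-linear: every RHS is a terminal or a terminal followed by one nonterminal
Classification: Type 3 (Regular)


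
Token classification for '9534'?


Pattern: digits only
Type: INTEGER_LITERAL


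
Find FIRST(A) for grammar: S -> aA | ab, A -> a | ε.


Per alternative of A: FIRST(a) = {a}; FIRST(ε) = {ε}
FIRST(A) = {a, ε}


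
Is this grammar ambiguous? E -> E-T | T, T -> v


precedence layered via separate nonterminal T: deterministic
Unambiguous


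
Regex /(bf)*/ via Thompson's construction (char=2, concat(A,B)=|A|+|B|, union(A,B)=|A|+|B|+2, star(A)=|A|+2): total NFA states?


Syntax tree has 2 char leaf(s), 0 union(s), 1 star(s)
chars contribute 2×2 = 4; each union adds +2; each star adds +2
Total: 4 + 0 + 2 = 6 states


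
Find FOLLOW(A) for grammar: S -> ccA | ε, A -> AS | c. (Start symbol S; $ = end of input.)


$ ∈ FOLLOW(S). For each A -> αBβ: add FIRST(β)\{ε} to FOLLOW(B); if β nullable, add FOLLOW(A).
FOLLOW(A) = {$, c}


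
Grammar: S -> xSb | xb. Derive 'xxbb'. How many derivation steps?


Derivation: S => xSb => xxbb
Steps: 2


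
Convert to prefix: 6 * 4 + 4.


left-to-right (same/higher precedence on left): tree is (+ (* 6 4) 4)
Prefix: + * 6 4 4


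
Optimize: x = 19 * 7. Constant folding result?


19 * 7 = 133 at compile time
Optimized: x = 133


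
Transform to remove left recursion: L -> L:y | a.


Left-recursive alternatives: L:y; non-recursive: a
Introduce L': L -> aL', L' -> :yL' | ε


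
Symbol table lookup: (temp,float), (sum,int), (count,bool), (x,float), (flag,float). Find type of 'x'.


Lookup 'x' → type float


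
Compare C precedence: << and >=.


'<<' is shift (level 8); '>=' is relational (level 7)
Higher level binds tighter
'<<' has higher precedence than '>='


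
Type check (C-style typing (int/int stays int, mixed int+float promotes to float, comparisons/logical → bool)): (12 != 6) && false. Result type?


Operand types: bool && bool
Rule: logical operators take bool operands and yield bool
Result type: bool


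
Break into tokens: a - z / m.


Scan left to right, longest-match per lexeme
Tokens: ID(a), OP(-), ID(z), OP(/), ID(m)


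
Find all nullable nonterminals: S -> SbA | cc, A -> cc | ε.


A nonterminal is nullable iff some alternative derives ε (directly, or every symbol in it is nullable)
Nullable: {A}


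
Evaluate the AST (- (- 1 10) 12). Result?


Evaluate inner: (- 1 10) = -9
Evaluate root: (- -9 12) = -21
Result: -21


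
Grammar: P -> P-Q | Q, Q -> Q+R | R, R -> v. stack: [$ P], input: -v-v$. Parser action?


shift '-' to continue P -> P-Q
Action: shift


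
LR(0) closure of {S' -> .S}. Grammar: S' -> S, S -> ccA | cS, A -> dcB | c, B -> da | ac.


Start: S' -> .S
For each item with dot before a nonterminal B, add B -> .γ for every B-production
Closure: [S' -> .S, S -> .ccA, S -> .cS]


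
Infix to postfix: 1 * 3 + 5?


Left to right (same or higher precedence on left)
Postfix: 1 3 * 5 +


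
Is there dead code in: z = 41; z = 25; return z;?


first assignment to z is overwritten before any read
Dead: 'z = 41'


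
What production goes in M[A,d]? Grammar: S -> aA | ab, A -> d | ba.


For [A, d]: 'd' ∈ FIRST(d)
Entry: A -> d


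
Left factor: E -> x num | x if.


Common prefix: 'x'
Factored: E -> x E', E' -> num | if


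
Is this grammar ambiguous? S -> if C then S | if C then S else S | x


dangling else: 'if C then if C then x else x' parses two ways
Ambiguous


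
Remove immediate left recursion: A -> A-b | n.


Left-recursive alternatives: A-b; non-recursive: n
Introduce A': A -> nA', A' -> -bA' | ε


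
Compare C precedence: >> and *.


'*' is multiplicative (level 10); '>>' is shift (level 8)
Higher level binds tighter
'*' has higher precedence than '>>'


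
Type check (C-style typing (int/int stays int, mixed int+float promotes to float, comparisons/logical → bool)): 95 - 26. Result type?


Operand types: int - int
Rule: mixed int/float promotes to float; int/int stays int
Result type: int


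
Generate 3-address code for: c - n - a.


Break into single-operator statements:
t1 = c - n
t2 = t1 - a


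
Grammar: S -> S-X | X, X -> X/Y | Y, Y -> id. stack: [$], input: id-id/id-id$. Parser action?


no handle on stack; shift 'id'
Action: shift


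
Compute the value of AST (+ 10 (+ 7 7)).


Evaluate inner: (+ 7 7) = 14
Evaluate root: (+ 10 14) = 24
Result: 24


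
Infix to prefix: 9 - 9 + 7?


left-to-right (same/higher precedence on left): tree is (+ (- 9 9) 7)
Prefix: + - 9 9 7


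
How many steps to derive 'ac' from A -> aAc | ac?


Derivation: A => ac
Steps: 1


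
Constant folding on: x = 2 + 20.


2 + 20 = 22 at compile time
Optimized: x = 22


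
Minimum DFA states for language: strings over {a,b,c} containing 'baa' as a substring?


KMP-style automaton: 3 progress states + 1 absorbing accept = 4
Minimal DFA: 4 states


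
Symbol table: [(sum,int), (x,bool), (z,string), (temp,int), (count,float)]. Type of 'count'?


Lookup 'count' → type float


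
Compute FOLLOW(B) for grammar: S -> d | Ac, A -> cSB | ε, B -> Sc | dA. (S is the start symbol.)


$ ∈ FOLLOW(S). For each A -> αBβ: add FIRST(β)\{ε} to FOLLOW(B); if β nullable, add FOLLOW(A).
FOLLOW(B) = {c}


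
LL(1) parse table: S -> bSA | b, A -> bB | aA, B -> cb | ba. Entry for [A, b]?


For [A, b]: 'b' ∈ FIRST(bB)
Entry: A -> bB


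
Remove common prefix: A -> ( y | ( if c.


Common prefix: '('
Factored: A -> ( A', A' -> y | if c


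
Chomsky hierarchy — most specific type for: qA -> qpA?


LHS has context (more than one symbol) and |LHS| ≤ |RHS|
Classification: Type 1 (Context-Sensitive)


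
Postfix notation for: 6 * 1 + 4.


Left to right (same or higher precedence on left)
Postfix: 6 1 * 4 +


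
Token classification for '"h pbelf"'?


Pattern: double-quoted sequence
Type: STRING_LITERAL


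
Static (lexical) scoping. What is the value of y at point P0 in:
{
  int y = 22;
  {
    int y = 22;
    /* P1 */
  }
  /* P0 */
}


y declared in the same block as P0
y = 22


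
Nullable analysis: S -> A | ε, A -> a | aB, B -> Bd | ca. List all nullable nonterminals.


A nonterminal is nullable iff some alternative derives ε (directly, or every symbol in it is nullable)
Nullable: {S}


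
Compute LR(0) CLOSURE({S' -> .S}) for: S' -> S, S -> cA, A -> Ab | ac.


Start: S' -> .S
For each item with dot before a nonterminal B, add B -> .γ for every B-production
Closure: [S' -> .S, S -> .cA]


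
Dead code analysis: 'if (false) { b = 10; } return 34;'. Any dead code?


condition is constant false, so the whole block is unreachable
Dead: 'if (false) { b = 10; }'


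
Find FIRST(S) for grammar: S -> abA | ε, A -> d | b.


Per alternative of S: FIRST(abA) = {a}; FIRST(ε) = {ε}
FIRST(S) = {a, ε}


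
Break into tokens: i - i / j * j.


Scan left to right, longest-match per lexeme
Tokens: ID(i), OP(-), ID(i), OP(/), ID(j), OP(*), ID(j)


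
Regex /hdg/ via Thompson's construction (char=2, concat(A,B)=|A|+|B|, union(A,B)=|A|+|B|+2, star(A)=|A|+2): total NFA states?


Syntax tree has 3 char leaf(s), 0 union(s), 0 star(s)
chars contribute 3×2 = 6; each union adds +2; each star adds +2
Total: 6 + 0 + 0 = 6 states


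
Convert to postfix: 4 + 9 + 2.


Left to right (same or higher precedence on left)
Postfix: 4 9 + 2 +


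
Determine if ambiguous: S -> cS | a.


right-linear, alternatives start with distinct terminals 'c' vs 'a': unique leftmost derivation
Unambiguous


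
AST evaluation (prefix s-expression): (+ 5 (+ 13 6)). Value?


Evaluate inner: (+ 13 6) = 19
Evaluate root: (+ 5 19) = 24
Result: 24


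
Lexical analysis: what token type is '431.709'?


Pattern: digits with a decimal point
Type: FLOAT_LITERAL


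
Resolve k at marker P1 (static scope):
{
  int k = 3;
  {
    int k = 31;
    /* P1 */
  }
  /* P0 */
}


k declared in the same block as P1
k = 31


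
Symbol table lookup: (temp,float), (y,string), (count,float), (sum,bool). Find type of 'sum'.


Lookup 'sum' → type bool


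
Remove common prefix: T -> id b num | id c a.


Common prefix: 'id'
Factored: T -> id T', T' -> b num | c a


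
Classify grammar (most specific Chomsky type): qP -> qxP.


LHS has context (more than one symbol) and |LHS| ≤ |RHS|
Classification: Type 1 (Context-Sensitive)


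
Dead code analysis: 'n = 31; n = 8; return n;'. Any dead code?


first assignment to n is overwritten before any read
Dead: 'n = 31'


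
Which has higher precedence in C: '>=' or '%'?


'%' is multiplicative (level 10); '>=' is relational (level 7)
Higher level binds tighter
'%' has higher precedence than '>='


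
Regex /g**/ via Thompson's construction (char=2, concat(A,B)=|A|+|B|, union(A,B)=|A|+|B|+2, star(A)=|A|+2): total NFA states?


Syntax tree has 1 char leaf(s), 0 union(s), 2 star(s)
chars contribute 1×2 = 2; each union adds +2; each star adds +2
Total: 2 + 0 + 4 = 6 states


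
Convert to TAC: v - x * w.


Break into single-operator statements:
t1 = x * w
t2 = v - t1


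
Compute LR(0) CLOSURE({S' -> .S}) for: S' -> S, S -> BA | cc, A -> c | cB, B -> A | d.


Start: S' -> .S
For each item with dot before a nonterminal B, add B -> .γ for every B-production
Closure: [S' -> .S, S -> .BA, S -> .cc, B -> .A, B -> .d, A -> .c, A -> .cB]


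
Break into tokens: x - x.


Scan left to right, longest-match per lexeme
Tokens: ID(x), OP(-), ID(x)


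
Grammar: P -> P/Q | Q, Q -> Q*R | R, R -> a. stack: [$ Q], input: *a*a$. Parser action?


shift '*' to continue Q -> Q*R
Action: shift


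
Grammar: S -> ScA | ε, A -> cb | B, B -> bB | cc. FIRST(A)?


Per alternative of A: FIRST(cb) = {c}; FIRST(B) = {b, c}
FIRST(A) = {b, c}


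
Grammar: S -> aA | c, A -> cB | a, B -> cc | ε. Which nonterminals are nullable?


A nonterminal is nullable iff some alternative derives ε (directly, or every symbol in it is nullable)
Nullable: {B}


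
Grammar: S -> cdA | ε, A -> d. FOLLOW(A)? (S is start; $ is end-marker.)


$ ∈ FOLLOW(S). For each A -> αBβ: add FIRST(β)\{ε} to FOLLOW(B); if β nullable, add FOLLOW(A).
FOLLOW(A) = {$}


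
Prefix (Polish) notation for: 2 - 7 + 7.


left-to-right (same/higher precedence on left): tree is (+ (- 2 7) 7)
Prefix: + - 2 7 7


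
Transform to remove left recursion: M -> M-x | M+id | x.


Left-recursive alternatives: M-x, M+id; non-recursive: x
Introduce M': M -> xM', M' -> -xM' | +idM' | ε


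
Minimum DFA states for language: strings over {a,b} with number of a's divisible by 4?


Track (count of a) mod 4: states 0..3, accept at 0
Minimal DFA: 4 states


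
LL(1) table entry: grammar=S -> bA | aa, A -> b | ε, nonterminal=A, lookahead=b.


For [A, b]: 'b' ∈ FIRST(b)
Entry: A -> b


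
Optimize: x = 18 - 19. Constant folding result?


18 - 19 = -1 at compile time
Optimized: x = -1


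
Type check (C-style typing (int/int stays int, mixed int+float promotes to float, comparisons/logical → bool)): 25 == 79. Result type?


Operand types: int == int
Rule: comparison yields bool
Result type: bool


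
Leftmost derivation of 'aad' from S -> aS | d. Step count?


Derivation: S => aS => aaS => aad
Steps: 3


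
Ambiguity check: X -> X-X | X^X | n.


'n-n^n' has two parse trees (no precedence encoded between - and ^)
Ambiguous


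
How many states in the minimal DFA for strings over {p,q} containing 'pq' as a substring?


KMP-style automaton: 2 progress states + 1 absorbing accept = 3
Minimal DFA: 3 states


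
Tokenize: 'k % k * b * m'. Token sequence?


Scan left to right, longest-match per lexeme
Tokens: ID(k), OP(%), ID(k), OP(*), ID(b), OP(*), ID(m)


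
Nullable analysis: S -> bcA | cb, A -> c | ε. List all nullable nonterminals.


A nonterminal is nullable iff some alternative derives ε (directly, or every symbol in it is nullable)
Nullable: {A}


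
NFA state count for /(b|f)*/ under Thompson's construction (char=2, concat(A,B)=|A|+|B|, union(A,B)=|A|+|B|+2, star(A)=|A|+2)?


Syntax tree has 2 char leaf(s), 1 union(s), 1 star(s)
chars contribute 2×2 = 4; each union adds +2; each star adds +2
Total: 4 + 2 + 2 = 8 states


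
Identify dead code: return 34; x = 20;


statement follows a return and is unreachable
Dead: 'x = 20'


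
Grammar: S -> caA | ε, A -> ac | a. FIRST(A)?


Per alternative of A: FIRST(ac) = {a}; FIRST(a) = {a}
FIRST(A) = {a}


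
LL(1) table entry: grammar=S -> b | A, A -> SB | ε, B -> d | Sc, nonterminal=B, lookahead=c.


For [B, c]: 'c' ∈ FIRST(Sc)
Entry: B -> Sc


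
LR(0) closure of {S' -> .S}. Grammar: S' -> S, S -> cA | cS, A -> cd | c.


Start: S' -> .S
For each item with dot before a nonterminal B, add B -> .γ for every B-production
Closure: [S' -> .S, S -> .cA, S -> .cS]


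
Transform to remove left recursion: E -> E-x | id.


Left-recursive alternatives: E-x; non-recursive: id
Introduce E': E -> idE', E' -> -xE' | ε


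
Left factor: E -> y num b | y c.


Common prefix: 'y'
Factored: E -> y E', E' -> num b | c


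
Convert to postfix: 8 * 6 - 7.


Left to right (same or higher precedence on left)
Postfix: 8 6 * 7 -


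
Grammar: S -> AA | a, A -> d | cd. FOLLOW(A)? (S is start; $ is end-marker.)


$ ∈ FOLLOW(S). For each A -> αBβ: add FIRST(β)\{ε} to FOLLOW(B); if β nullable, add FOLLOW(A).
FOLLOW(A) = {$, c, d}


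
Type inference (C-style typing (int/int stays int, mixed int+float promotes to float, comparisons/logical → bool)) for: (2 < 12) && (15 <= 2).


Operand types: bool && bool
Rule: logical operators take bool operands and yield bool
Result type: bool


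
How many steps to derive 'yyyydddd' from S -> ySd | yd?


Derivation: S => ySd => yySdd => yyySddd => yyyydddd
Steps: 4


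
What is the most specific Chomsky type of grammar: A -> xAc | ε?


Single nonterminal LHS, but x^n c^n is not regular
Classification: Type 2 (Context-Free)


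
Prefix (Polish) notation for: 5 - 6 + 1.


left-to-right (same/higher precedence on left): tree is (+ (- 5 6) 1)
Prefix: + - 5 6 1


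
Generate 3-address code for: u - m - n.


Break into single-operator statements:
t1 = u - m
t2 = t1 - n


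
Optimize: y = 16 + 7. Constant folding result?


16 + 7 = 23 at compile time
Optimized: y = 23


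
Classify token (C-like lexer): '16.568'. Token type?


Pattern: digits with a decimal point
Type: FLOAT_LITERAL


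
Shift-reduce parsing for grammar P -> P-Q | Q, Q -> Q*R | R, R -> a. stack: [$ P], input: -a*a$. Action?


shift '-' to continue P -> P-Q
Action: shift


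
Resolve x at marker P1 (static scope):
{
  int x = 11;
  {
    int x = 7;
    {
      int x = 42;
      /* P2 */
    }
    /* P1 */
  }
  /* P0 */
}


x declared in the same block as P1
x = 7


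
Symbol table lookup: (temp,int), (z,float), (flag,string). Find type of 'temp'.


Lookup 'temp' → type int


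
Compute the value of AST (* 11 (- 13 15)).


Evaluate inner: (- 13 15) = -2
Evaluate root: (* 11 -2) = -22
Result: -22


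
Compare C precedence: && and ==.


'==' is equality (level 6); '&&' is logical AND (level 2)
Higher level binds tighter
'==' has higher precedence than '&&'


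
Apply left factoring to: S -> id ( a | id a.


Common prefix: 'id'
Factored: S -> id S', S' -> ( a | a


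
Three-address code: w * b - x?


Break into single-operator statements:
t1 = w * b
t2 = t1 - x


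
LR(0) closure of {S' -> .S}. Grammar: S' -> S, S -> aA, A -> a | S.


Start: S' -> .S
For each item with dot before a nonterminal B, add B -> .γ for every B-production
Closure: [S' -> .S, S -> .aA]


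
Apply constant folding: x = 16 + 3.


16 + 3 = 19 at compile time
Optimized: x = 19


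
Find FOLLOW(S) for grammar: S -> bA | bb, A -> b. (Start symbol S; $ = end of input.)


$ ∈ FOLLOW(S). For each A -> αBβ: add FIRST(β)\{ε} to FOLLOW(B); if β nullable, add FOLLOW(A).
FOLLOW(S) = {$}


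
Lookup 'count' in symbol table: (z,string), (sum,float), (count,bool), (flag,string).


Lookup 'count' → type bool


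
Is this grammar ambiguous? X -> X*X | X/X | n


'n*n/n' has two parse trees (no precedence encoded between * and /)
Ambiguous


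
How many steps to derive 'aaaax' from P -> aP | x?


Derivation: P => aP => aaP => aaaP => aaaaP => aaaax
Steps: 5


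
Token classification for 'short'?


Pattern: reserved word
Type: KEYWORD


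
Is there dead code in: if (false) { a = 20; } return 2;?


condition is constant false, so the whole block is unreachable
Dead: 'if (false) { a = 20; }'


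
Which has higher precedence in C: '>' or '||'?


'>' is relational (level 7); '||' is logical OR (level 1)
Higher level binds tighter
'>' has higher precedence than '||'


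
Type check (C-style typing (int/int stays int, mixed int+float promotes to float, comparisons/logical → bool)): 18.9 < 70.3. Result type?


Operand types: float < float
Rule: comparison yields bool
Result type: bool


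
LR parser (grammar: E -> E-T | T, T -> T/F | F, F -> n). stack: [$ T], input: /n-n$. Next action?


shift '/' to continue T -> T/F
Action: shift


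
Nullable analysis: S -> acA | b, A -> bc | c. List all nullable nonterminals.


A nonterminal is nullable iff some alternative derives ε (directly, or every symbol in it is nullable)
Nullable: {}


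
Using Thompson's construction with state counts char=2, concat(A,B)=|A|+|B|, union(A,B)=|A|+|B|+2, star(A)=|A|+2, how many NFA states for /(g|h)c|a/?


Syntax tree has 4 char leaf(s), 2 union(s), 0 star(s)
chars contribute 4×2 = 8; each union adds +2; each star adds +2
Total: 8 + 4 + 0 = 12 states


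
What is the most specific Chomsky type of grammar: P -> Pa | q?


Left-linear: every RHS is a terminal or one nonterminal followed by a terminal
Classification: Type 3 (Regular)


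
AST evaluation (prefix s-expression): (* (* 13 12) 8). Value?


Evaluate inner: (* 13 12) = 156
Evaluate root: (* 156 8) = 1248
Result: 1248


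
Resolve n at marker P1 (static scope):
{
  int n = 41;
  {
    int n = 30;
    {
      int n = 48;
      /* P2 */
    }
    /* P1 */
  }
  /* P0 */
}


n declared in the same block as P1
n = 30


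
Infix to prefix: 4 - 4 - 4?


left-to-right (same/higher precedence on left): tree is (- (- 4 4) 4)
Prefix: - - 4 4 4


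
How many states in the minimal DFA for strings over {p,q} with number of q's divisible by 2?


Track (count of q) mod 2: states 0..1, accept at 0
Minimal DFA: 2 states


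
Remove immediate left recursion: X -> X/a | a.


Left-recursive alternatives: X/a; non-recursive: a
Introduce X': X -> aX', X' -> /aX' | ε


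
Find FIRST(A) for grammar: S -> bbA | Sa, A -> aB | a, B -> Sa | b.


Per alternative of A: FIRST(aB) = {a}; FIRST(a) = {a}
FIRST(A) = {a}


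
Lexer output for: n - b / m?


Scan left to right, longest-match per lexeme
Tokens: ID(n), OP(-), ID(b), OP(/), ID(m)


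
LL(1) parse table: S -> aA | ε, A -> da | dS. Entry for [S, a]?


For [S, a]: 'a' ∈ FIRST(aA)
Entry: S -> aA


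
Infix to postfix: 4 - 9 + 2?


Left to right (same or higher precedence on left)
Postfix: 4 9 - 2 +


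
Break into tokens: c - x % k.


Scan left to right, longest-match per lexeme
Tokens: ID(c), OP(-), ID(x), OP(%), ID(k)


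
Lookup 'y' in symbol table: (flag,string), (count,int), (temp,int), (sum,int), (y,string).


Lookup 'y' → type string


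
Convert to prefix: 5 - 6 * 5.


'*' binds tighter: tree is (- 5 (* 6 5))
Prefix: - 5 * 6 5


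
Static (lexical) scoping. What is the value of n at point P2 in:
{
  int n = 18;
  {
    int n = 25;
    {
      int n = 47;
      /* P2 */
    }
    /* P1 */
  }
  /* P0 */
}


n declared in the same block as P2
n = 47


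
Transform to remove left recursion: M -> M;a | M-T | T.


Left-recursive alternatives: M;a, M-T; non-recursive: T
Introduce M': M -> TM', M' -> ;aM' | -TM' | ε


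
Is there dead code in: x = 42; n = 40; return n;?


x is assigned but never read
Dead: 'x = 42'


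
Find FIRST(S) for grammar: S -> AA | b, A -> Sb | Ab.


Per alternative of S: FIRST(AA) = {b}; FIRST(b) = {b}
FIRST(S) = {b}


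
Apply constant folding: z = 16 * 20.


16 * 20 = 320 at compile time
Optimized: z = 320


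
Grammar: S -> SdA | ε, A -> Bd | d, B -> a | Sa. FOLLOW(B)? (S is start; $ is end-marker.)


$ ∈ FOLLOW(S). For each A -> αBβ: add FIRST(β)\{ε} to FOLLOW(B); if β nullable, add FOLLOW(A).
FOLLOW(B) = {d}


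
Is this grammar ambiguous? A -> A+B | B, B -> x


precedence layered via separate nonterminal B: deterministic
Unambiguous


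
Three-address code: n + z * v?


Break into single-operator statements:
t1 = z * v
t2 = n + t1


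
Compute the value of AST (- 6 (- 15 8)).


Evaluate inner: (- 15 8) = 7
Evaluate root: (- 6 7) = -1
Result: -1


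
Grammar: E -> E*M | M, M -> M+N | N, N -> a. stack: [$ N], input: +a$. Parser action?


'N' (not preceded by M+) is the handle for M -> N
Action: reduce (M -> N)


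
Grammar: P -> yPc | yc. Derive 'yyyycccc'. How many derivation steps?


Derivation: P => yPc => yyPcc => yyyPccc => yyyycccc
Steps: 4


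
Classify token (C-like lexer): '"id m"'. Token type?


Pattern: double-quoted sequence
Type: STRING_LITERAL


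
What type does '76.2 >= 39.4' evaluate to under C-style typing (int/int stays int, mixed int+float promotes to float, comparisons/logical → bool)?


Operand types: float >= float
Rule: comparison yields bool
Result type: bool


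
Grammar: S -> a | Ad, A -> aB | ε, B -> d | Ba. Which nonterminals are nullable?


A nonterminal is nullable iff some alternative derives ε (directly, or every symbol in it is nullable)
Nullable: {A}


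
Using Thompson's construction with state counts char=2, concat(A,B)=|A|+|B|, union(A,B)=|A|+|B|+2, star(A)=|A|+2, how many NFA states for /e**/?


Syntax tree has 1 char leaf(s), 0 union(s), 2 star(s)
chars contribute 1×2 = 2; each union adds +2; each star adds +2
Total: 2 + 0 + 4 = 6 states


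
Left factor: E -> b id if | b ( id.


Common prefix: 'b'
Factored: E -> b E', E' -> id if | ( id


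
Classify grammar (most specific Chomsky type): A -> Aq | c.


Left-linear: every RHS is a terminal or one nonterminal followed by a terminal
Classification: Type 3 (Regular)


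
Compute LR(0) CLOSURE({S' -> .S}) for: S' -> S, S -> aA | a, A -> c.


Start: S' -> .S
For each item with dot before a nonterminal B, add B -> .γ for every B-production
Closure: [S' -> .S, S -> .aA, S -> .a]


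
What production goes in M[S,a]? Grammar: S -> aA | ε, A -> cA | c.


For [S, a]: 'a' ∈ FIRST(aA)
Entry: S -> aA


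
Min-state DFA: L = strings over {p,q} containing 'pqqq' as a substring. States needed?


KMP-style automaton: 4 progress states + 1 absorbing accept = 5
Minimal DFA: 5 states


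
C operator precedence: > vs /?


'/' is multiplicative (level 10); '>' is relational (level 7)
Higher level binds tighter
'/' has higher precedence than '>'


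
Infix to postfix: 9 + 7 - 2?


Left to right (same or higher precedence on left)
Postfix: 9 7 + 2 -


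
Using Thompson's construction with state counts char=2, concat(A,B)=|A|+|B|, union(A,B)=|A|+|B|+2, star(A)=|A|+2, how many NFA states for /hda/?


Syntax tree has 3 char leaf(s), 0 union(s), 0 star(s)
chars contribute 3×2 = 6; each union adds +2; each star adds +2
Total: 6 + 0 + 0 = 6 states


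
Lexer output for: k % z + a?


Scan left to right, longest-match per lexeme
Tokens: ID(k), OP(%), ID(z), OP(+), ID(a)


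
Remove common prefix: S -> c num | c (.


Common prefix: 'c'
Factored: S -> c S', S' -> num | (


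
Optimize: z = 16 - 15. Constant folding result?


16 - 15 = 1 at compile time
Optimized: z = 1


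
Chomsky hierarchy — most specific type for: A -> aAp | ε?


Single nonterminal LHS, but a^n p^n is not regular
Classification: Type 2 (Context-Free)


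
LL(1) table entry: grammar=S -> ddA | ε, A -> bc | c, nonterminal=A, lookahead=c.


For [A, c]: 'c' ∈ FIRST(c)
Entry: A -> c


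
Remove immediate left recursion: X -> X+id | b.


Left-recursive alternatives: X+id; non-recursive: b
Introduce X': X -> bX', X' -> +idX' | ε


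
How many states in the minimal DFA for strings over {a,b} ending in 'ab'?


Track the longest suffix of input matching a prefix of 'ab': 3 classes (prefixes of length 0..2)
Minimal DFA: 3 states


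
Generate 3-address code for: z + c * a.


Break into single-operator statements:
t1 = c * a
t2 = z + t1


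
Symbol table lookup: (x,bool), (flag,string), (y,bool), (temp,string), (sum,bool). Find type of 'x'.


Lookup 'x' → type bool


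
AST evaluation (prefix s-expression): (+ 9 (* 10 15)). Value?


Evaluate inner: (* 10 15) = 150
Evaluate root: (+ 9 150) = 159
Result: 159


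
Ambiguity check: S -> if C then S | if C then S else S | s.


dangling else: 'if C then if C then s else s' parses two ways
Ambiguous


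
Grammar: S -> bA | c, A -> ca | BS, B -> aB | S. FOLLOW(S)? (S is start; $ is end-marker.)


$ ∈ FOLLOW(S). For each A -> αBβ: add FIRST(β)\{ε} to FOLLOW(B); if β nullable, add FOLLOW(A).
FOLLOW(S) = {$, b, c}


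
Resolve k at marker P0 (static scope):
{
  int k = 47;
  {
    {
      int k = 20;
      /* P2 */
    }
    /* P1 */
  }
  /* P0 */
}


k declared in the same block as P0
k = 47


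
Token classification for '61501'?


Pattern: digits only
Type: INTEGER_LITERAL


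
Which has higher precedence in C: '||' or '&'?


'&' is bitwise AND (level 5); '||' is logical OR (level 1)
Higher level binds tighter
'&' has higher precedence than '||'


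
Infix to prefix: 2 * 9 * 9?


left-to-right (same/higher precedence on left): tree is (* (* 2 9) 9)
Prefix: * * 2 9 9


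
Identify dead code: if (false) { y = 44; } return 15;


condition is constant false, so the whole block is unreachable
Dead: 'if (false) { y = 44; }'


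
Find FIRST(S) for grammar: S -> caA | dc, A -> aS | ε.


Per alternative of S: FIRST(caA) = {c}; FIRST(dc) = {d}
FIRST(S) = {c, d}


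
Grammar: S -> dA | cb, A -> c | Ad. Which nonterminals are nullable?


A nonterminal is nullable iff some alternative derives ε (directly, or every symbol in it is nullable)
Nullable: {}


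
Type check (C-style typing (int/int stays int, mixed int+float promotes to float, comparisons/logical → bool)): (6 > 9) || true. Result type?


Operand types: bool || bool
Rule: logical operators take bool operands and yield bool
Result type: bool


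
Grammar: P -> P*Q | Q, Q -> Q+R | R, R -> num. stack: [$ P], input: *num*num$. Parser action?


shift '*' to continue P -> P*Q
Action: shift


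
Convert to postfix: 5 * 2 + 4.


Left to right (same or higher precedence on left)
Postfix: 5 2 * 4 +


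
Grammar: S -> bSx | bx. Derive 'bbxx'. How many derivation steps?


Derivation: S => bSx => bbxx
Steps: 2


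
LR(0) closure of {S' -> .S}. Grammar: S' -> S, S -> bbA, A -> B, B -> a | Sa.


Start: S' -> .S
For each item with dot before a nonterminal B, add B -> .γ for every B-production
Closure: [S' -> .S, S -> .bbA]


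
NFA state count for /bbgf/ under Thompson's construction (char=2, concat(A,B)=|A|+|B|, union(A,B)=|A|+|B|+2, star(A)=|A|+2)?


Syntax tree has 4 char leaf(s), 0 union(s), 0 star(s)
chars contribute 4×2 = 8; each union adds +2; each star adds +2
Total: 8 + 0 + 0 = 8 states


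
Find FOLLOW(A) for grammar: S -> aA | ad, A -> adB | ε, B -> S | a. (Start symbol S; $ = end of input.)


$ ∈ FOLLOW(S). For each A -> αBβ: add FIRST(β)\{ε} to FOLLOW(B); if β nullable, add FOLLOW(A).
FOLLOW(A) = {$}


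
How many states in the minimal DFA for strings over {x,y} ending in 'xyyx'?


Track the longest suffix of input matching a prefix of 'xyyx': 5 classes (prefixes of length 0..4)
Minimal DFA: 5 states


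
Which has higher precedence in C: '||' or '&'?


'&' is bitwise AND (level 5); '||' is logical OR (level 1)
Higher level binds tighter
'&' has higher precedence than '||'


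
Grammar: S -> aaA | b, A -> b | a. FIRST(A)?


Per alternative of A: FIRST(b) = {b}; FIRST(a) = {a}
FIRST(A) = {a, b}


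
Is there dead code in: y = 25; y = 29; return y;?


first assignment to y is overwritten before any read
Dead: 'y = 25'


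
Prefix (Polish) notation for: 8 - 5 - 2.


left-to-right (same/higher precedence on left): tree is (- (- 8 5) 2)
Prefix: - - 8 5 2


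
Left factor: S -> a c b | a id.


Common prefix: 'a'
Factored: S -> a S', S' -> c b | id


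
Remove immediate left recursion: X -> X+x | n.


Left-recursive alternatives: X+x; non-recursive: n
Introduce X': X -> nX', X' -> +xX' | ε


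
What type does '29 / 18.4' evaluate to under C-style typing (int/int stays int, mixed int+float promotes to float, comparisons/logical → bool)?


Operand types: int / float
Rule: mixed int/float promotes to float; int/int stays int
Result type: float


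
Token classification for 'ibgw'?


Pattern: letter/underscore followed by alphanumerics, not a keyword
Type: IDENTIFIER


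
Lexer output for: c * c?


Scan left to right, longest-match per lexeme
Tokens: ID(c), OP(*), ID(c)


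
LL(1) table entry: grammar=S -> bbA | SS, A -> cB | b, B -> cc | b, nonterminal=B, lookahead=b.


For [B, b]: 'b' ∈ FIRST(b)
Entry: B -> b


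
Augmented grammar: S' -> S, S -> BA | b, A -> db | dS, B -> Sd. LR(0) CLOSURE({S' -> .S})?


Start: S' -> .S
For each item with dot before a nonterminal B, add B -> .γ for every B-production
Closure: [S' -> .S, S -> .BA, S -> .b, B -> .Sd]


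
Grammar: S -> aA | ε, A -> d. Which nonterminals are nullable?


A nonterminal is nullable iff some alternative derives ε (directly, or every symbol in it is nullable)
Nullable: {S}


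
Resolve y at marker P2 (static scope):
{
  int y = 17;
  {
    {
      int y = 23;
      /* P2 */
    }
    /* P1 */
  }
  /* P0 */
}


y declared in the same block as P2
y = 23


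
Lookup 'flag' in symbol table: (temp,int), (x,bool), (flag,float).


Lookup 'flag' → type float


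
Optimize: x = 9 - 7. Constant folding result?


9 - 7 = 2 at compile time
Optimized: x = 2


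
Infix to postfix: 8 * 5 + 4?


Left to right (same or higher precedence on left)
Postfix: 8 5 * 4 +


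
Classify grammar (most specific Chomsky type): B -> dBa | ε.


Single nonterminal LHS, but d^n a^n is not regular
Classification: Type 2 (Context-Free)


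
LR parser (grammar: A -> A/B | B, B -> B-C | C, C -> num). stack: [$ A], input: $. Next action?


start symbol A on stack, input exhausted
Action: accept


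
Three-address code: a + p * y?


Break into single-operator statements:
t1 = p * y
t2 = a + t1


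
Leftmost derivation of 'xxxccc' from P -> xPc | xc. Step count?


Derivation: P => xPc => xxPcc => xxxccc
Steps: 3


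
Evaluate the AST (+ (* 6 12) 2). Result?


Evaluate inner: (* 6 12) = 72
Evaluate root: (+ 72 2) = 74
Result: 74


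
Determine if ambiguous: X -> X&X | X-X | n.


'n&n-n' has two parse trees (no precedence encoded between & and -)
Ambiguous


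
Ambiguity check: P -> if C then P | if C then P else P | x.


dangling else: 'if C then if C then x else x' parses two ways
Ambiguous


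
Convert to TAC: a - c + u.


Break into single-operator statements:
t1 = a - c
t2 = t1 + u


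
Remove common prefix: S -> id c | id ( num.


Common prefix: 'id'
Factored: S -> id S', S' -> c | ( num


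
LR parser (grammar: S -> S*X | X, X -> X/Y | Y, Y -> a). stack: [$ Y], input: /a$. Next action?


'Y' (not preceded by X/) is the handle for X -> Y
Action: reduce (X -> Y)


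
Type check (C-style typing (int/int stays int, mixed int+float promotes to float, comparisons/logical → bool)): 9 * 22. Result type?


Operand types: int * int
Rule: mixed int/float promotes to float; int/int stays int
Result type: int


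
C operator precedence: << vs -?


'-' is additive (level 9); '<<' is shift (level 8)
Higher level binds tighter
'-' has higher precedence than '<<'


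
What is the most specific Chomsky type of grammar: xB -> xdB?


LHS has context (more than one symbol) and |LHS| ≤ |RHS|
Classification: Type 1 (Context-Sensitive)


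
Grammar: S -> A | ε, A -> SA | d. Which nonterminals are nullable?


A nonterminal is nullable iff some alternative derives ε (directly, or every symbol in it is nullable)
Nullable: {S}


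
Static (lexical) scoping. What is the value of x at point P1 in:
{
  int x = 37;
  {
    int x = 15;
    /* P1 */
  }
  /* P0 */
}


x declared in the same block as P1
x = 15


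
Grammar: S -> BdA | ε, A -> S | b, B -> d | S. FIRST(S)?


Per alternative of S: FIRST(BdA) = {d}; FIRST(ε) = {ε}
FIRST(S) = {d, ε}


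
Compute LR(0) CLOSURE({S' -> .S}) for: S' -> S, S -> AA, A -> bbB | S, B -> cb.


Start: S' -> .S
For each item with dot before a nonterminal B, add B -> .γ for every B-production
Closure: [S' -> .S, S -> .AA, A -> .bbB, A -> .S]


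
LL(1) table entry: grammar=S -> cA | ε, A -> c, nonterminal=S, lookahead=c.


For [S, c]: 'c' ∈ FIRST(cA)
Entry: S -> cA


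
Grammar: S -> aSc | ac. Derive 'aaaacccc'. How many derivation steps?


Derivation: S => aSc => aaScc => aaaSccc => aaaacccc
Steps: 4
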